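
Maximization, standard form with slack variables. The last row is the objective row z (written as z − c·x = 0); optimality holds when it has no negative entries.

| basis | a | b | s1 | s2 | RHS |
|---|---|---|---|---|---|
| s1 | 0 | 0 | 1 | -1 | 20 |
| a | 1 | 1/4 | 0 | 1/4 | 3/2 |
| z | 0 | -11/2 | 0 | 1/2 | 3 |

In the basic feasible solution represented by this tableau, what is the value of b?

0

b is not in the basis, so in the current basic feasible solution b = 0.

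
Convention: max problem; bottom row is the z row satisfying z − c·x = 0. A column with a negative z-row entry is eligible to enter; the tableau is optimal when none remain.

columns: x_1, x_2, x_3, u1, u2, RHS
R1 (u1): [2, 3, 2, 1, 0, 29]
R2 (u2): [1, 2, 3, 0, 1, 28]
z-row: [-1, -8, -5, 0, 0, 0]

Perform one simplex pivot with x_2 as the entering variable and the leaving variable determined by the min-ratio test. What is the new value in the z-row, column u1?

Ratio test on column x_2 — row 1: 29/3 = 29/3; row 2: 28/2 = 14. Minimum is 29/3 at row 1 (u1 leaves); pivot element 3.
Divide row 1 by 3; eliminate column x_2 from the other rows.
z-row update in column u1: 0 − (-8)·(1/3) = 8/3.

8/3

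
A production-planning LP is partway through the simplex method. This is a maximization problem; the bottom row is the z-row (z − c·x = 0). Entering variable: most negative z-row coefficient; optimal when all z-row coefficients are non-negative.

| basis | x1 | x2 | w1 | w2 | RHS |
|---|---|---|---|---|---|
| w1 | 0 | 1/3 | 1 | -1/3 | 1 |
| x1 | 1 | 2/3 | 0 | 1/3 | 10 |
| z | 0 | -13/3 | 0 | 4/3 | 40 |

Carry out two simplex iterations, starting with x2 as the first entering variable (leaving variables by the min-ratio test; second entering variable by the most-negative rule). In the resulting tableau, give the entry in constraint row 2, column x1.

Ratio test on column x2 — row 1: 1/(1/3) = 3; row 2: 10/(2/3) = 15. Minimum is 3 at row 1 (w1 leaves); pivot element 1/3.
Divide row 1 by 1/3; eliminate column x2 from the other rows.
Second iteration: most negative z-row entry is -3 in column w2, so w2 enters.
Ratio test on column w2 — row 1: entry -1 ≤ 0; row 2: 8/1 = 8. Minimum is 8 at row 2 (x1 leaves); pivot element 1.
Divide row 2 by 1; eliminate column w2 from the other rows.
After both pivots, the entry at constraint row 2, column x1 is 1.

1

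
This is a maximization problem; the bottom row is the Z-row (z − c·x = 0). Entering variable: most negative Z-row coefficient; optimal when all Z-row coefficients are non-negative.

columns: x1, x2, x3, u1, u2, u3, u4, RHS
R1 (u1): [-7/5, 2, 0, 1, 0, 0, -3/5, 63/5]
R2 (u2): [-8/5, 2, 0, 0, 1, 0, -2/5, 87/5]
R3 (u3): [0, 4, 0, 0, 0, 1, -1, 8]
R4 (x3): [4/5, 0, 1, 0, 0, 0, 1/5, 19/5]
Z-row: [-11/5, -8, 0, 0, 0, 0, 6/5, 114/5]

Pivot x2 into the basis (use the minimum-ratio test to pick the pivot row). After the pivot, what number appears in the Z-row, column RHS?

194/5

Ratio test on column x2 — row 1: (63/5)/2 = 63/10; row 2: (87/5)/2 = 87/10; row 3: 8/4 = 2; row 4: entry 0 ≤ 0. Minimum is 2 at row 3 (u3 leaves); pivot element 4.
Divide row 3 by 4; eliminate column x2 from the other rows.
Z-row update in column RHS: 114/5 − (-8)·2 = 194/5.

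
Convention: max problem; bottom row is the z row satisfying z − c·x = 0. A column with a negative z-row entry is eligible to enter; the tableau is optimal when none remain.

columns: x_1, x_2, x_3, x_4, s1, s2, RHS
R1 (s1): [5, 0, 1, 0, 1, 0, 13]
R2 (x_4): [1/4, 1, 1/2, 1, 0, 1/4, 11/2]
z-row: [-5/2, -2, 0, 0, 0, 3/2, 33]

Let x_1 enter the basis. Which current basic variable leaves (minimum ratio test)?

Column x_1 entries and ratios — s1: 13/5 = 13/5; x_4: (11/2)/(1/4) = 22.
Smallest ratio is 13/5 in the row of s1, so s1 leaves.

s1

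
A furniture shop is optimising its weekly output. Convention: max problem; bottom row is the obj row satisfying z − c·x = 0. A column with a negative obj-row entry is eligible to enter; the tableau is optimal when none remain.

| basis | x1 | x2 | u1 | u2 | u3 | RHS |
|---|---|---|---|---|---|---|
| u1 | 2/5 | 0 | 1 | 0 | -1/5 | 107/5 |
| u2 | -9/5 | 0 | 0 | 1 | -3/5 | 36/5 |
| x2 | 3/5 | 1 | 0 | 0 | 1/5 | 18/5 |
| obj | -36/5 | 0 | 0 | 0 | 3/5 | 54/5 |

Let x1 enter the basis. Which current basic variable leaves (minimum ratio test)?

Column x1 entries and ratios — u1: (107/5)/(2/5) = 107/2; u2: -9/5 ≤ 0, skip; x2: (18/5)/(3/5) = 6.
Smallest ratio is 6 in the row of x2, so x2 leaves.

x2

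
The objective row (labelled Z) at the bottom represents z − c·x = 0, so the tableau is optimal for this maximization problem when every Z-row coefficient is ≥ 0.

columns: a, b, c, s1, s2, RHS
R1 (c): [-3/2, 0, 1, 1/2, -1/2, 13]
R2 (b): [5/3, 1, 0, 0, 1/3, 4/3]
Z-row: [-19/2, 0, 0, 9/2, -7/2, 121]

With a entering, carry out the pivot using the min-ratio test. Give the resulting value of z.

Ratio test on column a — row 1: entry -3/2 ≤ 0; row 2: (4/3)/(5/3) = 4/5. Minimum is 4/5 at row 2 (b leaves); pivot element 5/3.
Pivot on row 2; the Z-row RHS becomes 121 − (-19/2)·(4/5) = 643/5.

643/5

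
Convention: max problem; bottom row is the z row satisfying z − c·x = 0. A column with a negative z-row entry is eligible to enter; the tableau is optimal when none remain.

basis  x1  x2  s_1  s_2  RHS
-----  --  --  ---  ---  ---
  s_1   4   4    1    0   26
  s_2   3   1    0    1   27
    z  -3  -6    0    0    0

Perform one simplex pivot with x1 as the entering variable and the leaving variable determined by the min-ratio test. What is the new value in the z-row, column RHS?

39/2

Ratio test on column x1 — row 1: 26/4 = 13/2; row 2: 27/3 = 9. Minimum is 13/2 at row 1 (s_1 leaves); pivot element 4.
Divide row 1 by 4; eliminate column x1 from the other rows.
z-row update in column RHS: 0 − (-3)·(13/2) = 39/2.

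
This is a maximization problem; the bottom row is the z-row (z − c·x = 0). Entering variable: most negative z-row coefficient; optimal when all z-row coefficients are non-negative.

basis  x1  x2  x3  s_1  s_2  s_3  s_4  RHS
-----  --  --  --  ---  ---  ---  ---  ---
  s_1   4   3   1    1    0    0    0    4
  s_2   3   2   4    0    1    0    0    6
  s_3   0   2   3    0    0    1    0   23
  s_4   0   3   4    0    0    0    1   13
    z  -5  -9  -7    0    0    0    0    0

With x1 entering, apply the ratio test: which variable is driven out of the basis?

Column x1 entries and ratios — s_1: 4/4 = 1; s_2: 6/3 = 2; s_3: 0 ≤ 0, skip; s_4: 0 ≤ 0, skip.
Smallest ratio is 1 in the row of s_1, so s_1 leaves.

s_1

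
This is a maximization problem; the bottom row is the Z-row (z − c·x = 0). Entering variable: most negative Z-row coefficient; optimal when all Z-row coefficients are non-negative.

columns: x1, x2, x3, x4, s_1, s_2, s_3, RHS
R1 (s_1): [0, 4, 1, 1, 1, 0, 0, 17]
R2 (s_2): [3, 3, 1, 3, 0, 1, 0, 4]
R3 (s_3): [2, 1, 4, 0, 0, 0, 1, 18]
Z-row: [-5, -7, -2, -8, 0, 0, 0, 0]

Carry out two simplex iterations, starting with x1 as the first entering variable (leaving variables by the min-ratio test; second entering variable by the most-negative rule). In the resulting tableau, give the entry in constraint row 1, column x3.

2/3

Ratio test on column x1 — row 1: entry 0 ≤ 0; row 2: 4/3 = 4/3; row 3: 18/2 = 9. Minimum is 4/3 at row 2 (s_2 leaves); pivot element 3.
Divide row 2 by 3; eliminate column x1 from the other rows.
Second iteration: most negative Z-row entry is -3 in column x4, so x4 enters.
Ratio test on column x4 — row 1: 17/1 = 17; row 2: (4/3)/1 = 4/3; row 3: entry -2 ≤ 0. Minimum is 4/3 at row 2 (x1 leaves); pivot element 1.
Divide row 2 by 1; eliminate column x4 from the other rows.
After both pivots, the entry at constraint row 1, column x3 is 2/3.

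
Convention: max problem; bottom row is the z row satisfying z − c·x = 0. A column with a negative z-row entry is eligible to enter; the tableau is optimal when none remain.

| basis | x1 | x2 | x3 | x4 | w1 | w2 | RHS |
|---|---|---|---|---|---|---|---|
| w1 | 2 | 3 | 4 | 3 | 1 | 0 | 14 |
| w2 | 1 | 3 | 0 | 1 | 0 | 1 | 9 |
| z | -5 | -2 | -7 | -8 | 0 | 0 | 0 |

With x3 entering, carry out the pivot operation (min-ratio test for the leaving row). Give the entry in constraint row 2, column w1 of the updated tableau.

Ratio test on column x3 — row 1: 14/4 = 7/2; row 2: entry 0 ≤ 0. Minimum is 7/2 at row 1 (w1 leaves); pivot element 4.
Divide row 1 by 4; eliminate column x3 from the other rows.
Row 2 update in column w1: 0 − 0·(1/4) = 0.

0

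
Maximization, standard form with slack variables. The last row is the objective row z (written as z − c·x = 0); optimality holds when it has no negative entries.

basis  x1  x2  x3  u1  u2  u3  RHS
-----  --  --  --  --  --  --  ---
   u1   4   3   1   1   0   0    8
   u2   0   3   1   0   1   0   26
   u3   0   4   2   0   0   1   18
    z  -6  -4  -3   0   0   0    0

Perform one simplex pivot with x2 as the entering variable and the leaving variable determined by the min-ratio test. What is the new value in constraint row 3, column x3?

2/3

Ratio test on column x2 — row 1: 8/3 = 8/3; row 2: 26/3 = 26/3; row 3: 18/4 = 9/2. Minimum is 8/3 at row 1 (u1 leaves); pivot element 3.
Divide row 1 by 3; eliminate column x2 from the other rows.
Row 3 update in column x3: 2 − 4·(1/3) = 2/3.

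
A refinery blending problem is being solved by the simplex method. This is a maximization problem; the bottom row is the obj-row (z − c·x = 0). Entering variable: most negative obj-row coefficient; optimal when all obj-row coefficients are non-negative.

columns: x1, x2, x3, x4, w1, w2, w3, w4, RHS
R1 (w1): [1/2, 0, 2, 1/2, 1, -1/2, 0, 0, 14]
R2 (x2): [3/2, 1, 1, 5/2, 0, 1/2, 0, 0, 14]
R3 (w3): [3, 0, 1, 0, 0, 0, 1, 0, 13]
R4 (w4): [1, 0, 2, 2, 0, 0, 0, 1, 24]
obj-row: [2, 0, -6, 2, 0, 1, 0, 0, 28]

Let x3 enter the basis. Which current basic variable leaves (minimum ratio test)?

w1

Column x3 entries and ratios — w1: 14/2 = 7; x2: 14/1 = 14; w3: 13/1 = 13; w4: 24/2 = 12.
Smallest ratio is 7 in the row of w1, so w1 leaves.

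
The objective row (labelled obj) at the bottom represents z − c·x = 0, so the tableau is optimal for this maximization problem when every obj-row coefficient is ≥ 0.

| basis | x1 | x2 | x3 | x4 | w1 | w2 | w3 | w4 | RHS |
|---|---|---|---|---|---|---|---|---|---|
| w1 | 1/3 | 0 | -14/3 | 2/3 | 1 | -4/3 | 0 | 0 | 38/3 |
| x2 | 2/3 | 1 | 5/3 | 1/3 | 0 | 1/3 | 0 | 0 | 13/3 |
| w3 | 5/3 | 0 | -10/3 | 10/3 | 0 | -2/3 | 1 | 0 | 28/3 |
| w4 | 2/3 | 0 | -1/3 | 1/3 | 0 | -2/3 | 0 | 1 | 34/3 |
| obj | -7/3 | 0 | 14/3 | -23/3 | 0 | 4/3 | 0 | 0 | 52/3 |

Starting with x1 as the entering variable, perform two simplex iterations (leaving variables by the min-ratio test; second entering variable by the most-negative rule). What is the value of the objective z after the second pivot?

194/5

Ratio test on column x1 — row 1: (38/3)/(1/3) = 38; row 2: (13/3)/(2/3) = 13/2; row 3: (28/3)/(5/3) = 28/5; row 4: (34/3)/(2/3) = 17. Minimum is 28/5 at row 3 (w3 leaves); pivot element 5/3.
Pivot on row 3; the obj-row RHS becomes 52/3 − (-7/3)·(28/5) = 152/5.
Next entering variable (most negative obj-row entry -3): x4.
Ratio test on column x4 — row 1: entry 0 ≤ 0; row 2: entry -1 ≤ 0; row 3: (28/5)/2 = 14/5; row 4: entry -1 ≤ 0. Minimum is 14/5 at row 3 (x1 leaves); pivot element 2.
After the second pivot the obj-row RHS is 152/5 − (-3)·(14/5) = 194/5.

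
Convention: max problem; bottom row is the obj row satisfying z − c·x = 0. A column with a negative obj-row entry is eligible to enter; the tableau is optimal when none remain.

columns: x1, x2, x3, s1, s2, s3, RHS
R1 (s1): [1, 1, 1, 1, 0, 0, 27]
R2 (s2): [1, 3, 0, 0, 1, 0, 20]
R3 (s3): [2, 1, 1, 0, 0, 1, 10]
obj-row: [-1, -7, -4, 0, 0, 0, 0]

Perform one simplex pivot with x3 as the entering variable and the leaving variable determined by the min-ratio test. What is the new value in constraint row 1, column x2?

Ratio test on column x3 — row 1: 27/1 = 27; row 2: entry 0 ≤ 0; row 3: 10/1 = 10. Minimum is 10 at row 3 (s3 leaves); pivot element 1.
Divide row 3 by 1; eliminate column x3 from the other rows.
Row 1 update in column x2: 1 − 1·1 = 0.

0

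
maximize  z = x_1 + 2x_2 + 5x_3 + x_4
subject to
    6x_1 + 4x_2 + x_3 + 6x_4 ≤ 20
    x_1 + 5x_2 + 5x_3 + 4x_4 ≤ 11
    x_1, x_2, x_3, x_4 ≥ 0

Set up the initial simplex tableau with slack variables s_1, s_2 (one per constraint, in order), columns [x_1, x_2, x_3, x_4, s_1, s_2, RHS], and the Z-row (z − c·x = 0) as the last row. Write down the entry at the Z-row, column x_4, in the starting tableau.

The Z-row carries the negated objective coefficients: the x_4 entry is -1.

-1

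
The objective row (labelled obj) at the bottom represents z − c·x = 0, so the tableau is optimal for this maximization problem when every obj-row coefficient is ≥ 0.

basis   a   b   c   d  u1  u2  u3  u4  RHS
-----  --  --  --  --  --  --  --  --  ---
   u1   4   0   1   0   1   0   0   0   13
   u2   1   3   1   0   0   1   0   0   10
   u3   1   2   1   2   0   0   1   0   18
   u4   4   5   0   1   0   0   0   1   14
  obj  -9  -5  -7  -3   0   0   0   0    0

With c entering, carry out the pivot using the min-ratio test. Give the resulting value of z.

Ratio test on column c — row 1: 13/1 = 13; row 2: 10/1 = 10; row 3: 18/1 = 18; row 4: entry 0 ≤ 0. Minimum is 10 at row 2 (u2 leaves); pivot element 1.
Pivot on row 2; the obj-row RHS becomes 0 − (-7)·10 = 70.

70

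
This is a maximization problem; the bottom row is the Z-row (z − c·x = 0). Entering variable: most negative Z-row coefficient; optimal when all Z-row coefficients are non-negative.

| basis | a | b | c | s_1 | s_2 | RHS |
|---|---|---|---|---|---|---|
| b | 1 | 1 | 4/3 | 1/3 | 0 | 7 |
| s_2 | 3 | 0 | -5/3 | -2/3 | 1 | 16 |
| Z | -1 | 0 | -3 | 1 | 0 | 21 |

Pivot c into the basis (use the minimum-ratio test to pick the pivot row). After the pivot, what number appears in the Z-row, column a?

Ratio test on column c — row 1: 7/(4/3) = 21/4; row 2: entry -5/3 ≤ 0. Minimum is 21/4 at row 1 (b leaves); pivot element 4/3.
Divide row 1 by 4/3; eliminate column c from the other rows.
Z-row update in column a: -1 − (-3)·(3/4) = 5/4.

5/4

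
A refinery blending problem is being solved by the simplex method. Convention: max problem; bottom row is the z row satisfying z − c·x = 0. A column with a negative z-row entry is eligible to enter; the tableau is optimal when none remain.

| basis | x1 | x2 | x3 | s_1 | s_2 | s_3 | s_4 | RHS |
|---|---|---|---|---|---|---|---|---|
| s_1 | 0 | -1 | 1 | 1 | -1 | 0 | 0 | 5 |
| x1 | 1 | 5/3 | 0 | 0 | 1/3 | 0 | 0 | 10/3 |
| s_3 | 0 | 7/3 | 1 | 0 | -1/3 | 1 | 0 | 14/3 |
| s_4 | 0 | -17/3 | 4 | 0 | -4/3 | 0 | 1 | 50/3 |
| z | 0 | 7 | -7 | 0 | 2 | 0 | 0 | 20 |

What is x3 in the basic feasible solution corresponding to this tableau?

0

x3 is not in the basis, so in the current basic feasible solution x3 = 0.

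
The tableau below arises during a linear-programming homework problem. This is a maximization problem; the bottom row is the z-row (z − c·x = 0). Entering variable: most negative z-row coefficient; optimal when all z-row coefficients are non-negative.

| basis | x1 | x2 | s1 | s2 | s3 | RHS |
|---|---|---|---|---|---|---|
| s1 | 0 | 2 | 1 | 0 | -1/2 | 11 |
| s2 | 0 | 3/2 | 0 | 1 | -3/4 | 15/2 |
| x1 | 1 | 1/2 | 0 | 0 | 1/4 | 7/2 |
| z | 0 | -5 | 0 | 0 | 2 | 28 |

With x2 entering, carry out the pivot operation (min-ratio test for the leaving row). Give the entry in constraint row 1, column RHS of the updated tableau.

Ratio test on column x2 — row 1: 11/2 = 11/2; row 2: (15/2)/(3/2) = 5; row 3: (7/2)/(1/2) = 7. Minimum is 5 at row 2 (s2 leaves); pivot element 3/2.
Divide row 2 by 3/2; eliminate column x2 from the other rows.
Row 1 update in column RHS: 11 − 2·5 = 1.

1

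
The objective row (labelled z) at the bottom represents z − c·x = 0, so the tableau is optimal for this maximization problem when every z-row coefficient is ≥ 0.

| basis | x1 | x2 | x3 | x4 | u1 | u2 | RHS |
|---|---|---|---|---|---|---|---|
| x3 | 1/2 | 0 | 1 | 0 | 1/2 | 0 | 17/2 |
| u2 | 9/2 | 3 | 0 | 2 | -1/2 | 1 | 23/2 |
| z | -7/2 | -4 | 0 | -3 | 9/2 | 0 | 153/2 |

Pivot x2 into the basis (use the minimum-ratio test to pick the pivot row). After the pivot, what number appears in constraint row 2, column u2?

Ratio test on column x2 — row 1: entry 0 ≤ 0; row 2: (23/2)/3 = 23/6. Minimum is 23/6 at row 2 (u2 leaves); pivot element 3.
Divide row 2 by 3; eliminate column x2 from the other rows.
In the new row 2, the u2 entry is the old entry divided by the pivot: 1/3 = 1/3.

1/3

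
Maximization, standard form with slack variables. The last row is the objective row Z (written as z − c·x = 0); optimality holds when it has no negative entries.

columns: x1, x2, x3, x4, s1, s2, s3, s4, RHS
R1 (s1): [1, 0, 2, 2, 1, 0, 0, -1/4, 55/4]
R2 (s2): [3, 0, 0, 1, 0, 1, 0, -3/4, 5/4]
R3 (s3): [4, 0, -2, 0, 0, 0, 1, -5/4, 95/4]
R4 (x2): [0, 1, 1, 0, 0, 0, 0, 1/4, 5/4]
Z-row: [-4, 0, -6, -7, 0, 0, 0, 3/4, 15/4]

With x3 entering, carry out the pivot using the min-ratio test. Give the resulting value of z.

45/4

Ratio test on column x3 — row 1: (55/4)/2 = 55/8; row 2: entry 0 ≤ 0; row 3: entry -2 ≤ 0; row 4: (5/4)/1 = 5/4. Minimum is 5/4 at row 4 (x2 leaves); pivot element 1.
Pivot on row 4; the Z-row RHS becomes 15/4 − (-6)·(5/4) = 45/4.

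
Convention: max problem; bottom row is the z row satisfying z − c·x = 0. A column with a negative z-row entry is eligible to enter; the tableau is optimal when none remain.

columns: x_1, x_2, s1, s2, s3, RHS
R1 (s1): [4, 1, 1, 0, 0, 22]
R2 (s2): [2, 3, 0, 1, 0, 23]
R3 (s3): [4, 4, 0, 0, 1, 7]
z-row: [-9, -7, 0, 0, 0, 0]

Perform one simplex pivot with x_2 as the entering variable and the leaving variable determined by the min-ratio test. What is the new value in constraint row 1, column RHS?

81/4

Ratio test on column x_2 — row 1: 22/1 = 22; row 2: 23/3 = 23/3; row 3: 7/4 = 7/4. Minimum is 7/4 at row 3 (s3 leaves); pivot element 4.
Divide row 3 by 4; eliminate column x_2 from the other rows.
Row 1 update in column RHS: 22 − 1·(7/4) = 81/4.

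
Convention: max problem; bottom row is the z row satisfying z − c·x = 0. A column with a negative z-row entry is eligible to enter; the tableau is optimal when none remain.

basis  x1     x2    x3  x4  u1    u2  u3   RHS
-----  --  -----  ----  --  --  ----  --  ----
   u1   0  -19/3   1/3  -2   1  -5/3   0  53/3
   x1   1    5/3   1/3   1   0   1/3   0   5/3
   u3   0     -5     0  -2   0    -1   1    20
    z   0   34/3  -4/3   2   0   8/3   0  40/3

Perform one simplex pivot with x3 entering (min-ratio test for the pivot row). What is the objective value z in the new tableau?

20

Ratio test on column x3 — row 1: (53/3)/(1/3) = 53; row 2: (5/3)/(1/3) = 5; row 3: entry 0 ≤ 0. Minimum is 5 at row 2 (x1 leaves); pivot element 1/3.
Pivot on row 2; the z-row RHS becomes 40/3 − (-4/3)·5 = 20.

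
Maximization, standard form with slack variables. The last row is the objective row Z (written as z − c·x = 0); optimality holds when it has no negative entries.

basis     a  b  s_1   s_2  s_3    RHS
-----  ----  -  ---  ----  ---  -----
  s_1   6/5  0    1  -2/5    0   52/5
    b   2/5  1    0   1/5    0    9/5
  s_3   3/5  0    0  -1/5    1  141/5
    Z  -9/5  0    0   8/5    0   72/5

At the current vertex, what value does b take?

b is basic (row 2); its value is the RHS of that row, 9/5.

9/5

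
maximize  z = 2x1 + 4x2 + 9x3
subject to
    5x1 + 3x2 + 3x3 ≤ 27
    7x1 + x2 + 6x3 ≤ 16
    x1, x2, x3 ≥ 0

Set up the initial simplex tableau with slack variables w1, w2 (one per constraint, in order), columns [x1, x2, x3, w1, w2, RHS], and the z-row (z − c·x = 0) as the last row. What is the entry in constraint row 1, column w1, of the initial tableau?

1

Slack w1 belongs to constraint 1; its column is the unit vector e_1, so the entry in row 1 is 1.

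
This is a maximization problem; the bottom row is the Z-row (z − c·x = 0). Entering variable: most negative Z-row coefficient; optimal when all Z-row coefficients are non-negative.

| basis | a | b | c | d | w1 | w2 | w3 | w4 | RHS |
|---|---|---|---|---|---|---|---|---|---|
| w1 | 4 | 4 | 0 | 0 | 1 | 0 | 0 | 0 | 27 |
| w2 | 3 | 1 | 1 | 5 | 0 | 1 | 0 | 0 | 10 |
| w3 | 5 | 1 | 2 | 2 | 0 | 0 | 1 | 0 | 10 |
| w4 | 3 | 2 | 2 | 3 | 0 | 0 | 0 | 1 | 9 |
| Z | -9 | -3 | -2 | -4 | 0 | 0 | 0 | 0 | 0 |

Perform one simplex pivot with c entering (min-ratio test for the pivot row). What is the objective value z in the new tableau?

9

Ratio test on column c — row 1: entry 0 ≤ 0; row 2: 10/1 = 10; row 3: 10/2 = 5; row 4: 9/2 = 9/2. Minimum is 9/2 at row 4 (w4 leaves); pivot element 2.
Pivot on row 4; the Z-row RHS becomes 0 − (-2)·(9/2) = 9.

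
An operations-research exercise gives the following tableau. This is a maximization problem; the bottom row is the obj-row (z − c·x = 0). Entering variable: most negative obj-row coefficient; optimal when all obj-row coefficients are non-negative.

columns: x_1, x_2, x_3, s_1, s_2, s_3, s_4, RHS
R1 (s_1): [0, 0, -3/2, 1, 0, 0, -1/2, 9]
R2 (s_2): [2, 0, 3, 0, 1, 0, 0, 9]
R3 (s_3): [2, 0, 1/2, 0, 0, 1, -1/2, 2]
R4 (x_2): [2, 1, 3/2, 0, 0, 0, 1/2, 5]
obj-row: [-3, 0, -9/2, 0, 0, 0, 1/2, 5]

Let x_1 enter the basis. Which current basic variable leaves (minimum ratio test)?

Column x_1 entries and ratios — s_1: 0 ≤ 0, skip; s_2: 9/2 = 9/2; s_3: 2/2 = 1; x_2: 5/2 = 5/2.
Smallest ratio is 1 in the row of s_3, so s_3 leaves.

s_3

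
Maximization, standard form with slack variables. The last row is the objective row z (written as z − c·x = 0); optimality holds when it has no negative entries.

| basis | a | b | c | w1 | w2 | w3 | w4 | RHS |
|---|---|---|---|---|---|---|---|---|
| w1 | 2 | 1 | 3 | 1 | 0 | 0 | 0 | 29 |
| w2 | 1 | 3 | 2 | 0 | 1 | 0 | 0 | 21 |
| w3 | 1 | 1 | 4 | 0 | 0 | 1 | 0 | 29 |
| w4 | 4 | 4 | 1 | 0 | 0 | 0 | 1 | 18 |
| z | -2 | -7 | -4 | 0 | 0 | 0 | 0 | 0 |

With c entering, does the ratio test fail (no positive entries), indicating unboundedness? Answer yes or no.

Column c has positive entries in row(s) 1, 2, 3, 4, so the ratio test bounds it — not unbounded.

no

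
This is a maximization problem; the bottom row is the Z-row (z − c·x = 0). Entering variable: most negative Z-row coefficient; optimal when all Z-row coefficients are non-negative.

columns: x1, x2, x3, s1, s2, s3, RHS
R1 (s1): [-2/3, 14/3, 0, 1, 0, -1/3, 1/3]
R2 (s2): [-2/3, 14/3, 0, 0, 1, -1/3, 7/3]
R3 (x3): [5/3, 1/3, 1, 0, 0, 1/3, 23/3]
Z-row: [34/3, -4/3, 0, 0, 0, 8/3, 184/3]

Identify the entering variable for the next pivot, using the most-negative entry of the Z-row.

Negative Z-row entries: x2: -4/3.
The most negative is -4/3 in column x2, so x2 enters.

x2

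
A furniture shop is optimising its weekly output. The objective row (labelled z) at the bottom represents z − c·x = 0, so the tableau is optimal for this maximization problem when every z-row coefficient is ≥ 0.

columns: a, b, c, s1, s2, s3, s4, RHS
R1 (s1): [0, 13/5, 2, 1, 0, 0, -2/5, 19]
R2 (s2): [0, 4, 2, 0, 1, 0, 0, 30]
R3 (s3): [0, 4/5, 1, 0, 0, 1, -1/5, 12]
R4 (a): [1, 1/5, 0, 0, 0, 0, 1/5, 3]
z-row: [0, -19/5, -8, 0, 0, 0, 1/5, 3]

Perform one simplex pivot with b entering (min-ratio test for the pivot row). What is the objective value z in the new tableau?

Ratio test on column b — row 1: 19/(13/5) = 95/13; row 2: 30/4 = 15/2; row 3: 12/(4/5) = 15; row 4: 3/(1/5) = 15. Minimum is 95/13 at row 1 (s1 leaves); pivot element 13/5.
Pivot on row 1; the z-row RHS becomes 3 − (-19/5)·(95/13) = 400/13.

400/13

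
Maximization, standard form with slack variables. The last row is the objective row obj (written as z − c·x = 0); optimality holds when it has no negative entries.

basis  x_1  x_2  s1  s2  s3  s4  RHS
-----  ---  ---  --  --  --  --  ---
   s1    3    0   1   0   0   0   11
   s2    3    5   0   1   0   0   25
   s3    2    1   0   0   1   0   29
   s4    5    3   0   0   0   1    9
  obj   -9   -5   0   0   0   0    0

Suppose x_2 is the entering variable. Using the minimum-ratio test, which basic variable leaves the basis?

Column x_2 entries and ratios — s1: 0 ≤ 0, skip; s2: 25/5 = 5; s3: 29/1 = 29; s4: 9/3 = 3.
Smallest ratio is 3 in the row of s4, so s4 leaves.

s4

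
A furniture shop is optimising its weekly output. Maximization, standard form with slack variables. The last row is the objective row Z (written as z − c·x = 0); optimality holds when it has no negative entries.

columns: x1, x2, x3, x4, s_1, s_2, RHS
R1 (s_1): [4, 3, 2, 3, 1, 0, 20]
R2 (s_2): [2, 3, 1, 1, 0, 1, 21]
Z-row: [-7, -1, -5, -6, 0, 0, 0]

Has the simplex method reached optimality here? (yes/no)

no

The Z-row has a negative entry -7 in column x1, so it is not optimal.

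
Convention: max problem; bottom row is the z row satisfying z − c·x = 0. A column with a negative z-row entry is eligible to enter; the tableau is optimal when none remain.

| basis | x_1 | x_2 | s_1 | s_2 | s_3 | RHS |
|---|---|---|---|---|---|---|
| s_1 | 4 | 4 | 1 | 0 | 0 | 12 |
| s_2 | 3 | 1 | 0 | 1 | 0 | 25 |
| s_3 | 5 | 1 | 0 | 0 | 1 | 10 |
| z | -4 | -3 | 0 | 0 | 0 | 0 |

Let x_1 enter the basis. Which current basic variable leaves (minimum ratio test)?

Column x_1 entries and ratios — s_1: 12/4 = 3; s_2: 25/3 = 25/3; s_3: 10/5 = 2.
Smallest ratio is 2 in the row of s_3, so s_3 leaves.

s_3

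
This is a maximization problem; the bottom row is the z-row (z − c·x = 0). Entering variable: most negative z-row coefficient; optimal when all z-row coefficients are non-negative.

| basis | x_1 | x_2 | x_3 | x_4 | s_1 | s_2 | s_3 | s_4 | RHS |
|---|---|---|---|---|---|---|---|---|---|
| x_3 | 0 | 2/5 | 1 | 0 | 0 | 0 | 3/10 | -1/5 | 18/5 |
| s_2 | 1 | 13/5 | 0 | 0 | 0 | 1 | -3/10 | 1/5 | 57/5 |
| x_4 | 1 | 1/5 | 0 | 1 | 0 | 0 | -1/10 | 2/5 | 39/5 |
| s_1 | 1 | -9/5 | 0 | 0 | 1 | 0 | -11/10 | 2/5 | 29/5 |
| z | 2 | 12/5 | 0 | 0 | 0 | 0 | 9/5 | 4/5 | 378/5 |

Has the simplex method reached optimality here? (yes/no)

Every z-row coefficient is ≥ 0, so the tableau is optimal.

yes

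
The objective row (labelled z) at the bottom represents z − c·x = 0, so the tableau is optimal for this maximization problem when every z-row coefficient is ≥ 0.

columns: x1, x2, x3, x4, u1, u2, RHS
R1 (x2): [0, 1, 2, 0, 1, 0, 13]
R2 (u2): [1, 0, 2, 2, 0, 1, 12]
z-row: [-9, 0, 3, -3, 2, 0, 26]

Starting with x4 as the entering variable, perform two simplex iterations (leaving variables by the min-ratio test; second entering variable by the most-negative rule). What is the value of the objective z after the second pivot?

134

Ratio test on column x4 — row 1: entry 0 ≤ 0; row 2: 12/2 = 6. Minimum is 6 at row 2 (u2 leaves); pivot element 2.
Pivot on row 2; the z-row RHS becomes 26 − (-3)·6 = 44.
Next entering variable (most negative z-row entry -15/2): x1.
Ratio test on column x1 — row 1: entry 0 ≤ 0; row 2: 6/(1/2) = 12. Minimum is 12 at row 2 (x4 leaves); pivot element 1/2.
After the second pivot the z-row RHS is 44 − (-15/2)·12 = 134.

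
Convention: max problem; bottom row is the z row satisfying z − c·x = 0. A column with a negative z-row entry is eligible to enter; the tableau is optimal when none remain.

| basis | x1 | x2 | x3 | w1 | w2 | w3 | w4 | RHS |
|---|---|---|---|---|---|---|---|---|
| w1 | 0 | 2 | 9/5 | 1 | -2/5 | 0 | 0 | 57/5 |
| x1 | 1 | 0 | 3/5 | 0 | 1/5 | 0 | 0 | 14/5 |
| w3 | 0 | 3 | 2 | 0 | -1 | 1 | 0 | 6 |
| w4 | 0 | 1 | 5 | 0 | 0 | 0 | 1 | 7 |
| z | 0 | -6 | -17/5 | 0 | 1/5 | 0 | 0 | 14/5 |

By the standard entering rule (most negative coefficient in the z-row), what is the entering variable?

Negative z-row entries: x2: -6, x3: -17/5.
The most negative is -6 in column x2, so x2 enters.

x2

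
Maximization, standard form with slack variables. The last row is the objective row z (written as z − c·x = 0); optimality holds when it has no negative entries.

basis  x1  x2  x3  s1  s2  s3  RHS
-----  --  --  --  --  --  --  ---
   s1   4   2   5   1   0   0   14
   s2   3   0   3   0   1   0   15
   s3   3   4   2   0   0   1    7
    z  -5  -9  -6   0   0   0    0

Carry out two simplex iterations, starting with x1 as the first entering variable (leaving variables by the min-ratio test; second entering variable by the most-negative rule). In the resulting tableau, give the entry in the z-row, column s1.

8/7

Ratio test on column x1 — row 1: 14/4 = 7/2; row 2: 15/3 = 5; row 3: 7/3 = 7/3. Minimum is 7/3 at row 3 (s3 leaves); pivot element 3.
Divide row 3 by 3; eliminate column x1 from the other rows.
Second iteration: most negative z-row entry is -8/3 in column x3, so x3 enters.
Ratio test on column x3 — row 1: (14/3)/(7/3) = 2; row 2: 8/1 = 8; row 3: (7/3)/(2/3) = 7/2. Minimum is 2 at row 1 (s1 leaves); pivot element 7/3.
Divide row 1 by 7/3; eliminate column x3 from the other rows.
After both pivots, the entry at the z-row, column s1 is 8/7.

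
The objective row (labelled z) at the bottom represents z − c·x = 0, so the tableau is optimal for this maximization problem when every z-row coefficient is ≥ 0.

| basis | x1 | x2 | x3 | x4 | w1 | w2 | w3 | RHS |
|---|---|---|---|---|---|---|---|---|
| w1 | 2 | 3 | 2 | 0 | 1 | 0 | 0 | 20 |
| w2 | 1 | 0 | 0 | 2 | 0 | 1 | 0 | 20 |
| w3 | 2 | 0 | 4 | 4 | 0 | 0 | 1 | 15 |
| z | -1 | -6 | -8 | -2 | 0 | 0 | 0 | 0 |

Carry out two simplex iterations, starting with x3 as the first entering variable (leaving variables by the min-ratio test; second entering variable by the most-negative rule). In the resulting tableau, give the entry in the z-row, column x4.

2

Ratio test on column x3 — row 1: 20/2 = 10; row 2: entry 0 ≤ 0; row 3: 15/4 = 15/4. Minimum is 15/4 at row 3 (w3 leaves); pivot element 4.
Divide row 3 by 4; eliminate column x3 from the other rows.
Second iteration: most negative z-row entry is -6 in column x2, so x2 enters.
Ratio test on column x2 — row 1: (25/2)/3 = 25/6; row 2: entry 0 ≤ 0; row 3: entry 0 ≤ 0. Minimum is 25/6 at row 1 (w1 leaves); pivot element 3.
Divide row 1 by 3; eliminate column x2 from the other rows.
After both pivots, the entry at the z-row, column x4 is 2.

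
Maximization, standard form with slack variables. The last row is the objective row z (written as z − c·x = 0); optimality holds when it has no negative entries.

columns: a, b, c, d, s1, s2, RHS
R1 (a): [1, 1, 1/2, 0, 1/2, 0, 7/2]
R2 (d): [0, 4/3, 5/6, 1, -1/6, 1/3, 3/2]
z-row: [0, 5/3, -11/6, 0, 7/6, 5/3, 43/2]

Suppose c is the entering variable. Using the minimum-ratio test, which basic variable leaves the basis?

d

Column c entries and ratios — a: (7/2)/(1/2) = 7; d: (3/2)/(5/6) = 9/5.
Smallest ratio is 9/5 in the row of d, so d leaves.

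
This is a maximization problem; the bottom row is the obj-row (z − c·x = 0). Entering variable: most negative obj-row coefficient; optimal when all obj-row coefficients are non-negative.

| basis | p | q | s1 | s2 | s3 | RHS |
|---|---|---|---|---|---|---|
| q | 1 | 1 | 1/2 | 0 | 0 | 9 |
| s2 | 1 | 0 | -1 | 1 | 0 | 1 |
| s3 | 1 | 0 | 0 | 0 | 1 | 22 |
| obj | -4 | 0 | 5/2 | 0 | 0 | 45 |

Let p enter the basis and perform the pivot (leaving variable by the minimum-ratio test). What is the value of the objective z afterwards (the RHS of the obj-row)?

Ratio test on column p — row 1: 9/1 = 9; row 2: 1/1 = 1; row 3: 22/1 = 22. Minimum is 1 at row 2 (s2 leaves); pivot element 1.
Pivot on row 2; the obj-row RHS becomes 45 − (-4)·1 = 49.

49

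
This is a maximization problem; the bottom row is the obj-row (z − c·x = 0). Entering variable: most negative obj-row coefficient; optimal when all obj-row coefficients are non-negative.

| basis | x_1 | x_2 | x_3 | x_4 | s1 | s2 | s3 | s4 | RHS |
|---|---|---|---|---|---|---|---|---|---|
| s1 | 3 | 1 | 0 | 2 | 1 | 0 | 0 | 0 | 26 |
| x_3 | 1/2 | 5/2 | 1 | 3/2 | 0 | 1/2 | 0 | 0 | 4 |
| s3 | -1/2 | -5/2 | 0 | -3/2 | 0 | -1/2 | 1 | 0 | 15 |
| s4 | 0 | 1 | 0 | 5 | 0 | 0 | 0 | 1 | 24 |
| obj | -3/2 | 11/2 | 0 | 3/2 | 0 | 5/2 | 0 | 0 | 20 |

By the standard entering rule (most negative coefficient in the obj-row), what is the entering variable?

Negative obj-row entries: x_1: -3/2.
The most negative is -3/2 in column x_1, so x_1 enters.

x_1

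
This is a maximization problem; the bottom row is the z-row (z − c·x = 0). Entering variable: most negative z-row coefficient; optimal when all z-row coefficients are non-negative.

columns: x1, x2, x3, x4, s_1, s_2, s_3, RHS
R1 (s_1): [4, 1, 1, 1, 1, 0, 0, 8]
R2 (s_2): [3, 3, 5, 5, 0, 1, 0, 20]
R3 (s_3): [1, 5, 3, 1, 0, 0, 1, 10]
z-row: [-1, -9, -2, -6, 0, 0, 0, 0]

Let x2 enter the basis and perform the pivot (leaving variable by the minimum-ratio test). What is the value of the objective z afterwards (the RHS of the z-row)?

18

Ratio test on column x2 — row 1: 8/1 = 8; row 2: 20/3 = 20/3; row 3: 10/5 = 2. Minimum is 2 at row 3 (s_3 leaves); pivot element 5.
Pivot on row 3; the z-row RHS becomes 0 − (-9)·2 = 18.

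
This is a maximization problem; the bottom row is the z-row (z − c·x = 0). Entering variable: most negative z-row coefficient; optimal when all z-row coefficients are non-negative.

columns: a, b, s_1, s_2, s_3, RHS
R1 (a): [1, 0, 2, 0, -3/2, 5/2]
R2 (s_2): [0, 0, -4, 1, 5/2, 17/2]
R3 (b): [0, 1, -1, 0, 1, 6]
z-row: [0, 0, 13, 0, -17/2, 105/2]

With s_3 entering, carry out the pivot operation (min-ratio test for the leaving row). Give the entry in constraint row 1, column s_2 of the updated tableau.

3/5

Ratio test on column s_3 — row 1: entry -3/2 ≤ 0; row 2: (17/2)/(5/2) = 17/5; row 3: 6/1 = 6. Minimum is 17/5 at row 2 (s_2 leaves); pivot element 5/2.
Divide row 2 by 5/2; eliminate column s_3 from the other rows.
Row 1 update in column s_2: 0 − (-3/2)·(2/5) = 3/5.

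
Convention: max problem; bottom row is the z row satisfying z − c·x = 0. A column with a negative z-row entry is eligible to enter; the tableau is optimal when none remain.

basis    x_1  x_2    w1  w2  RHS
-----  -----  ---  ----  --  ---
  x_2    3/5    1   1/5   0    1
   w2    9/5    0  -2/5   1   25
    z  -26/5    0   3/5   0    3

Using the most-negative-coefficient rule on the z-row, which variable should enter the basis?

x_1

Negative z-row entries: x_1: -26/5.
The most negative is -26/5 in column x_1, so x_1 enters.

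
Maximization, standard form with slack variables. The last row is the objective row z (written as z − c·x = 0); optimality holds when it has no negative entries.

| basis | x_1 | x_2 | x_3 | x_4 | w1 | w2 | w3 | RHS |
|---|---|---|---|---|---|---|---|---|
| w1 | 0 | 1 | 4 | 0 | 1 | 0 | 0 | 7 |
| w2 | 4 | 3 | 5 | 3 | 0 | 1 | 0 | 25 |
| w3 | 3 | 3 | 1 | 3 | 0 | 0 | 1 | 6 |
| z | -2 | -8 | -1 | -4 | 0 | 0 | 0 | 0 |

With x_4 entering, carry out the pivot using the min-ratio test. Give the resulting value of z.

Ratio test on column x_4 — row 1: entry 0 ≤ 0; row 2: 25/3 = 25/3; row 3: 6/3 = 2. Minimum is 2 at row 3 (w3 leaves); pivot element 3.
Pivot on row 3; the z-row RHS becomes 0 − (-4)·2 = 8.

8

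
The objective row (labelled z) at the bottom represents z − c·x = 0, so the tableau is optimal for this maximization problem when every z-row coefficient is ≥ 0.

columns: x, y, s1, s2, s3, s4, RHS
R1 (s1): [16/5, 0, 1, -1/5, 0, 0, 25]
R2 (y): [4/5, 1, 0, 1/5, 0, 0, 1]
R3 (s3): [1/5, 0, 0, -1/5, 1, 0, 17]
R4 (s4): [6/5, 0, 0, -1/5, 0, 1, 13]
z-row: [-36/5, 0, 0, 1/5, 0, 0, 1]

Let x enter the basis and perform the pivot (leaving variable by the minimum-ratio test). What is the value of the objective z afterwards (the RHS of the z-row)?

10

Ratio test on column x — row 1: 25/(16/5) = 125/16; row 2: 1/(4/5) = 5/4; row 3: 17/(1/5) = 85; row 4: 13/(6/5) = 65/6. Minimum is 5/4 at row 2 (y leaves); pivot element 4/5.
Pivot on row 2; the z-row RHS becomes 1 − (-36/5)·(5/4) = 10.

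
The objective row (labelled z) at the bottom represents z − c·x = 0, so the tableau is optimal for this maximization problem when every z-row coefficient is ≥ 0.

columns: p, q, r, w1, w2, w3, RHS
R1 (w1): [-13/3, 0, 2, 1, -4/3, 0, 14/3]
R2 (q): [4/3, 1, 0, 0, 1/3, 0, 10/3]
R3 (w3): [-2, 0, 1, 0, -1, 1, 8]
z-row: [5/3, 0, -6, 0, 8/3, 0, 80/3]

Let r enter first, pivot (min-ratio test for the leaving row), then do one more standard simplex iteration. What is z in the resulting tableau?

69

Ratio test on column r — row 1: (14/3)/2 = 7/3; row 2: entry 0 ≤ 0; row 3: 8/1 = 8. Minimum is 7/3 at row 1 (w1 leaves); pivot element 2.
Pivot on row 1; the z-row RHS becomes 80/3 − (-6)·(7/3) = 122/3.
Next entering variable (most negative z-row entry -34/3): p.
Ratio test on column p — row 1: entry -13/6 ≤ 0; row 2: (10/3)/(4/3) = 5/2; row 3: (17/3)/(1/6) = 34. Minimum is 5/2 at row 2 (q leaves); pivot element 4/3.
After the second pivot the z-row RHS is 122/3 − (-34/3)·(5/2) = 69.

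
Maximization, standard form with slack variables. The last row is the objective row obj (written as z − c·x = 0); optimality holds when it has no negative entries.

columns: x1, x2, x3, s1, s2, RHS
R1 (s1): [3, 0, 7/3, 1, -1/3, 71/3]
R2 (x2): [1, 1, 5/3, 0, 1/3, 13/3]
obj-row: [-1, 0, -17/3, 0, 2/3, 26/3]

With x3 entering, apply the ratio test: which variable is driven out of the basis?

x2

Column x3 entries and ratios — s1: (71/3)/(7/3) = 71/7; x2: (13/3)/(5/3) = 13/5.
Smallest ratio is 13/5 in the row of x2, so x2 leaves.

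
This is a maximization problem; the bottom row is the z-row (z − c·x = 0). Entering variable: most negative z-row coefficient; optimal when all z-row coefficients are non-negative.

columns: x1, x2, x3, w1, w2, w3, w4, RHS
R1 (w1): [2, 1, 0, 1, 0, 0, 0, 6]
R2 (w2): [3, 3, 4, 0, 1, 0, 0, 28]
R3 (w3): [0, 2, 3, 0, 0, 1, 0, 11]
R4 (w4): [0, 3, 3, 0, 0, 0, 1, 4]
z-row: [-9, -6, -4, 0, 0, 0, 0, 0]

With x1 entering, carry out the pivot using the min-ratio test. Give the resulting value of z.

Ratio test on column x1 — row 1: 6/2 = 3; row 2: 28/3 = 28/3; row 3: entry 0 ≤ 0; row 4: entry 0 ≤ 0. Minimum is 3 at row 1 (w1 leaves); pivot element 2.
Pivot on row 1; the z-row RHS becomes 0 − (-9)·3 = 27.

27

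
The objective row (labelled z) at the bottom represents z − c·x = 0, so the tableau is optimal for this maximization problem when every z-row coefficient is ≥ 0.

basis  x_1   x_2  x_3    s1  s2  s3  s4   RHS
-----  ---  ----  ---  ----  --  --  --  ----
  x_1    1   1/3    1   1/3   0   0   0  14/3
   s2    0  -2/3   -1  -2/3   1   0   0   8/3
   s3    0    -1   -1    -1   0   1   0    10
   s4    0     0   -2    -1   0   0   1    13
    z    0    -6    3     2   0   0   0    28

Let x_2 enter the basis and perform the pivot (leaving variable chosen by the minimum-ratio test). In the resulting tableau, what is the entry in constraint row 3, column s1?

0

Ratio test on column x_2 — row 1: (14/3)/(1/3) = 14; row 2: entry -2/3 ≤ 0; row 3: entry -1 ≤ 0; row 4: entry 0 ≤ 0. Minimum is 14 at row 1 (x_1 leaves); pivot element 1/3.
Divide row 1 by 1/3; eliminate column x_2 from the other rows.
Row 3 update in column s1: -1 − (-1)·1 = 0.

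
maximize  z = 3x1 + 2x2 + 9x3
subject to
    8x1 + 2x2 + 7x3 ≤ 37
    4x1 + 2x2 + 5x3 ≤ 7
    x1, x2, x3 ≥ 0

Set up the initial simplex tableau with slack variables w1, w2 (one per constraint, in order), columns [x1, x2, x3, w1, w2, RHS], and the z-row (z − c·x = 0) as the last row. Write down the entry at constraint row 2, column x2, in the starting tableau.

Constraint 2 has coefficient 2 on x2.

2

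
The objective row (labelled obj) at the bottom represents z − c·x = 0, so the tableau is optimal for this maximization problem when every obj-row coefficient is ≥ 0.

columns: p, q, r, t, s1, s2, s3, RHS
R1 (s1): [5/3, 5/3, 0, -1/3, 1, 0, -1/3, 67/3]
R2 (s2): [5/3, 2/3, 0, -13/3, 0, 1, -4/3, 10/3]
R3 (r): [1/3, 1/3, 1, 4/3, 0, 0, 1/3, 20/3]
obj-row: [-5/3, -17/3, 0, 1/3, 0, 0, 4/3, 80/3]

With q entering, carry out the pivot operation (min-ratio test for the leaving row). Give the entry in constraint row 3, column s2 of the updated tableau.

Ratio test on column q — row 1: (67/3)/(5/3) = 67/5; row 2: (10/3)/(2/3) = 5; row 3: (20/3)/(1/3) = 20. Minimum is 5 at row 2 (s2 leaves); pivot element 2/3.
Divide row 2 by 2/3; eliminate column q from the other rows.
Row 3 update in column s2: 0 − (1/3)·(3/2) = -1/2.

-1/2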